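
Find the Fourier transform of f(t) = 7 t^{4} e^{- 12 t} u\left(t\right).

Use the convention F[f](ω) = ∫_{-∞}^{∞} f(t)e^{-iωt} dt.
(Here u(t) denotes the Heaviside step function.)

F(ω) = \frac{168}{\left(i \omega + 12\right)^{5}}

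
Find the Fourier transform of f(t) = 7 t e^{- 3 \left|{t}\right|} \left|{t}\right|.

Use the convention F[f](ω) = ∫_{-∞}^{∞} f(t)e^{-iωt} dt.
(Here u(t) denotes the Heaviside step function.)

F(ω) = \frac{28 i \omega \left(\omega^{2} - 27\right)}{\left(\omega^{2} + 9\right)^{3}}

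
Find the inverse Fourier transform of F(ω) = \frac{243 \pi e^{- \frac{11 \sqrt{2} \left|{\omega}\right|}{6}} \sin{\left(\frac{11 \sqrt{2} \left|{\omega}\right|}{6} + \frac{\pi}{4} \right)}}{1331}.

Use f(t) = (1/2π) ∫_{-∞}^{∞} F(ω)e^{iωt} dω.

f(t) = \frac{9}{t^{4} + \frac{14641}{81}}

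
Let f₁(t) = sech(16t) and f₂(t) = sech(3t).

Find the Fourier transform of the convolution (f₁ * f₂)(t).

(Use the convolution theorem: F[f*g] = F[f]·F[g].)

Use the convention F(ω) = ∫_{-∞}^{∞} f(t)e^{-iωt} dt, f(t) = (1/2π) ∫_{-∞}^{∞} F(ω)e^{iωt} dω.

F[f₁*f₂](ω) = \frac{\pi^{2}}{48 \cosh{\left(\frac{\pi \omega}{32} \right)} \cosh{\left(\frac{\pi \omega}{6} \right)}}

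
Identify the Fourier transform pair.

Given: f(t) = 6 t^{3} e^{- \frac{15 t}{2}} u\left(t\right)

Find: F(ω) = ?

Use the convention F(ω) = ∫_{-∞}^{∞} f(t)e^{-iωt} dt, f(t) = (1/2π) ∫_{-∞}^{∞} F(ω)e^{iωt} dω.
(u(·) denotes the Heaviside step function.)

F(ω) = \frac{576}{\left(2 i \omega + 15\right)^{4}}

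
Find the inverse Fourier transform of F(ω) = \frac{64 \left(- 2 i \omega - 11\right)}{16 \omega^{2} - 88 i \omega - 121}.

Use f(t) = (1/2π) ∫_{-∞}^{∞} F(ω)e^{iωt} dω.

f(t) = 8 \left(\frac{11 t}{4} + 1\right) e^{- \frac{11 t}{4}} u\left(t\right)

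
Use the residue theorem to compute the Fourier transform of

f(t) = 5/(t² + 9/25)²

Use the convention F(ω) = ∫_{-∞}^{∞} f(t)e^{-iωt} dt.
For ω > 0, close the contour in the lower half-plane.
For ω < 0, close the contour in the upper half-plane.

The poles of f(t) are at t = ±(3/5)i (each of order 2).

Let g(z) = f(z)e^{-iωz}; for large |z| the factor e^{-iωz} decays in the lower half-plane when ω > 0 and in the upper half-plane when ω < 0.

Case ω > 0 (lower half-plane, clockwise contour ⇒ F(ω) = -2πi·ΣRes):
  Res_{z = - \frac{3 i}{5}} g(z) = \frac{125 i \left(3 \omega + 5\right) e^{- \frac{3 \omega}{5}}}{108} (pole of order 2)
  F(ω) = -2πi·ΣRes = \frac{125 \pi \left(3 \omega + 5\right) e^{- \frac{3 \omega}{5}}}{54}

Case ω < 0 (upper half-plane, counterclockwise contour ⇒ F(ω) = +2πi·ΣRes):
  Res_{z = \frac{3 i}{5}} g(z) = \frac{125 i \left(3 \omega - 5\right) e^{\frac{3 \omega}{5}}}{108} (pole of order 2)
  F(ω) = 2πi·ΣRes = \frac{125 \pi \left(5 - 3 \omega\right) e^{\frac{3 \omega}{5}}}{54}

Both cases combine into a single formula in |ω|:

F(ω) = \frac{125 \pi \left(3 \left|{\omega}\right| + 5\right) e^{- \frac{3 \left|{\omega}\right|}{5}}}{54}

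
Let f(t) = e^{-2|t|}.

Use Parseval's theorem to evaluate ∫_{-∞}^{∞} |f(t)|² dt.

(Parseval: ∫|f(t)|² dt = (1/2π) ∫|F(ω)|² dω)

∫|f(t)|² dt = \frac{1}{2}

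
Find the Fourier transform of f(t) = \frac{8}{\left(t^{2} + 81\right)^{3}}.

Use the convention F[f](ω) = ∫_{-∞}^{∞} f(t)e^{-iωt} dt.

F(ω) = \frac{\pi \left(27 \omega^{2} + 9 \left|{\omega}\right| + 1\right) e^{- 9 \left|{\omega}\right|}}{19683}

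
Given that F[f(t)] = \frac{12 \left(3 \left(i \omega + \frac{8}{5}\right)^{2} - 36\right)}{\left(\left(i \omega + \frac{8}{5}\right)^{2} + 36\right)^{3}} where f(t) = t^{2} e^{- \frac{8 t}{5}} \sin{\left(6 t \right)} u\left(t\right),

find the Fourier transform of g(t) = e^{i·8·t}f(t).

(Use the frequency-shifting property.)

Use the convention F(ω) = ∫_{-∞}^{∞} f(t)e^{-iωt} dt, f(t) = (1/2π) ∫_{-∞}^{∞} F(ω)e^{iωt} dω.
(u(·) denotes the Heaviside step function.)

F[g](ω) = \frac{22500 \left(\left(5 i \left(\omega - 8\right) + 8\right)^{2} - 300\right)}{\left(\left(5 i \left(\omega - 8\right) + 8\right)^{2} + 900\right)^{3}}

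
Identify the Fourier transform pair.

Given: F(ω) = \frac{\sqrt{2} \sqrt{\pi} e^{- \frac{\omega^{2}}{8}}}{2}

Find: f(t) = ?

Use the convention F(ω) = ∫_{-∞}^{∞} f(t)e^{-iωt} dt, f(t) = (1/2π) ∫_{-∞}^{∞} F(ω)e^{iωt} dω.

f(t) = e^{- 2 t^{2}}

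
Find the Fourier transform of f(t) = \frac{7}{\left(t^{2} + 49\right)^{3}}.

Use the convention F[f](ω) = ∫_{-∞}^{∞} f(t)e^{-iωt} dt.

F(ω) = \frac{\pi \left(49 \omega^{2} + 21 \left|{\omega}\right| + 3\right) e^{- 7 \left|{\omega}\right|}}{19208}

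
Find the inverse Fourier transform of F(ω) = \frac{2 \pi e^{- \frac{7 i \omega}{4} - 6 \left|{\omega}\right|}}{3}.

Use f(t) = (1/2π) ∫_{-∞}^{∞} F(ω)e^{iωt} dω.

f(t) = \frac{4}{\left(t - \frac{7}{4}\right)^{2} + 36}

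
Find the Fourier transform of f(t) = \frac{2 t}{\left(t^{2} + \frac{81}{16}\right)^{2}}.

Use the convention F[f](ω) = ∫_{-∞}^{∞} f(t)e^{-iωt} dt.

F(ω) = - \frac{4 i \pi \omega e^{- \frac{9 \left|{\omega}\right|}{4}}}{9}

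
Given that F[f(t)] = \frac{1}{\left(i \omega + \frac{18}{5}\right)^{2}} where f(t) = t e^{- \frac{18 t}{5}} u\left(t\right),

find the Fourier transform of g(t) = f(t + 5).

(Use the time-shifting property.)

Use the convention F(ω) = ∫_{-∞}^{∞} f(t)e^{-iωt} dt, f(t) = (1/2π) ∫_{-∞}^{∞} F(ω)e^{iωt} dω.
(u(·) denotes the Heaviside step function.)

F[g](ω) = \frac{25 e^{5 i \omega}}{\left(5 i \omega + 18\right)^{2}}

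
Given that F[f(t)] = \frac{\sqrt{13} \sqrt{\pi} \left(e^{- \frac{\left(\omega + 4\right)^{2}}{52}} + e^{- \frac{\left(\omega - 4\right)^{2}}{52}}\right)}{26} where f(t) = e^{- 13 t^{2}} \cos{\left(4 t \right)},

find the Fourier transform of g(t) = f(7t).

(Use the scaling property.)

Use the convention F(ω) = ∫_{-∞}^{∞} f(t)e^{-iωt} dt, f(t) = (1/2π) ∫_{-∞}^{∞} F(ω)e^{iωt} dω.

F[g](ω) = \frac{\sqrt{13} \sqrt{\pi} \left(e^{\frac{4 \omega}{91}} + 1\right) e^{- \frac{\omega^{2}}{2548} - \frac{2 \omega}{91} - \frac{4}{13}}}{182}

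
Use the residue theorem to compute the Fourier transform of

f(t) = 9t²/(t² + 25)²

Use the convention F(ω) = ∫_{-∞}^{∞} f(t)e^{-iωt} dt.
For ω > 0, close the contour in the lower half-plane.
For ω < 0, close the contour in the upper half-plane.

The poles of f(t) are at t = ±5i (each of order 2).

Let g(z) = f(z)e^{-iωz}; for large |z| the factor e^{-iωz} decays in the lower half-plane when ω > 0 and in the upper half-plane when ω < 0.

Case ω > 0 (lower half-plane, clockwise contour ⇒ F(ω) = -2πi·ΣRes):
  Res_{z = - 5 i} g(z) = \frac{9 i \left(1 - 5 \omega\right) e^{- 5 \omega}}{20} (pole of order 2)
  F(ω) = -2πi·ΣRes = \frac{9 \pi \left(1 - 5 \omega\right) e^{- 5 \omega}}{10}

Case ω < 0 (upper half-plane, counterclockwise contour ⇒ F(ω) = +2πi·ΣRes):
  Res_{z = 5 i} g(z) = \frac{9 i \left(- 5 \omega - 1\right) e^{5 \omega}}{20} (pole of order 2)
  F(ω) = 2πi·ΣRes = \frac{9 \pi \left(5 \omega + 1\right) e^{5 \omega}}{10}

Both cases combine into a single formula in |ω|:

F(ω) = \frac{9 \pi \left(1 - 5 \left|{\omega}\right|\right) e^{- 5 \left|{\omega}\right|}}{10}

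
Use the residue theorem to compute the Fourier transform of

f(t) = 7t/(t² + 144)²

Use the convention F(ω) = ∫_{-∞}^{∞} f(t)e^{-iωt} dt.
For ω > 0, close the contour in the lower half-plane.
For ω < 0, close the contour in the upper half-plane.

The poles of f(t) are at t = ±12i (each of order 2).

Let g(z) = f(z)e^{-iωz}; for large |z| the factor e^{-iωz} decays in the lower half-plane when ω > 0 and in the upper half-plane when ω < 0.

Case ω > 0 (lower half-plane, clockwise contour ⇒ F(ω) = -2πi·ΣRes):
  Res_{z = - 12 i} g(z) = \frac{7 \omega e^{- 12 \omega}}{48} (pole of order 2)
  F(ω) = -2πi·ΣRes = - \frac{7 i \pi \omega e^{- 12 \omega}}{24}

Case ω < 0 (upper half-plane, counterclockwise contour ⇒ F(ω) = +2πi·ΣRes):
  Res_{z = 12 i} g(z) = - \frac{7 \omega e^{12 \omega}}{48} (pole of order 2)
  F(ω) = 2πi·ΣRes = - \frac{7 i \pi \omega e^{12 \omega}}{24}

Both cases combine into a single formula in |ω|:

F(ω) = - \frac{7 i \pi \omega e^{- 12 \left|{\omega}\right|}}{24}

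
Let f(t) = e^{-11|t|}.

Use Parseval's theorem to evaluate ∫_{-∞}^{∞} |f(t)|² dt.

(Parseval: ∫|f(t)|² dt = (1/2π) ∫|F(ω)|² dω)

∫|f(t)|² dt = \frac{1}{11}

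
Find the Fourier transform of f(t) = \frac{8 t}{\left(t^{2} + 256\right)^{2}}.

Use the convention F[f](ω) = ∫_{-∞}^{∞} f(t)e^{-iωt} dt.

F(ω) = - \frac{i \pi \omega e^{- 16 \left|{\omega}\right|}}{4}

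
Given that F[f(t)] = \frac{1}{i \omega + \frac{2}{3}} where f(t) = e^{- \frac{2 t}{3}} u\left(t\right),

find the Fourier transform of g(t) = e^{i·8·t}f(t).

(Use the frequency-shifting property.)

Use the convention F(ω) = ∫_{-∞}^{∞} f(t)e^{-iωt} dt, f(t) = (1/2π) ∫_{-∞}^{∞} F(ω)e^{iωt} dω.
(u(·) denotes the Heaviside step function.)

F[g](ω) = \frac{3}{3 i \left(\omega - 8\right) + 2}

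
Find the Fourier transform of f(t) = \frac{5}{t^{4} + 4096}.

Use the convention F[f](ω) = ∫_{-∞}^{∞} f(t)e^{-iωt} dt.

F(ω) = \frac{5 \pi e^{- 4 \sqrt{2} \left|{\omega}\right|} \sin{\left(4 \sqrt{2} \left|{\omega}\right| + \frac{\pi}{4} \right)}}{512}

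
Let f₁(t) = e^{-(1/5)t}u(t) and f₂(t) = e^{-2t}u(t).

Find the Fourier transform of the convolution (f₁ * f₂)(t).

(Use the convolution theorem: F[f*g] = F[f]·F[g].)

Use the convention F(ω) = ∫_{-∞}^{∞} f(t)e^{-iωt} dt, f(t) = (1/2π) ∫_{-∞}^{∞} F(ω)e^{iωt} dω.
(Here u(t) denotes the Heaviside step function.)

F[f₁*f₂](ω) = \frac{5}{\left(i \omega + 2\right) \left(5 i \omega + 1\right)}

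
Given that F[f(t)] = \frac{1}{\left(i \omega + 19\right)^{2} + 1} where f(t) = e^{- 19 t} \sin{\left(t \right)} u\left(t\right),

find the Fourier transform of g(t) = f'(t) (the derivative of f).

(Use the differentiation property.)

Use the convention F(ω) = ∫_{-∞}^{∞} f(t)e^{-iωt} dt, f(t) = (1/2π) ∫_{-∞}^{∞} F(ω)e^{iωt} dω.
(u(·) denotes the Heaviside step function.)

F[g](ω) = \frac{i \omega}{\left(i \omega + 19\right)^{2} + 1}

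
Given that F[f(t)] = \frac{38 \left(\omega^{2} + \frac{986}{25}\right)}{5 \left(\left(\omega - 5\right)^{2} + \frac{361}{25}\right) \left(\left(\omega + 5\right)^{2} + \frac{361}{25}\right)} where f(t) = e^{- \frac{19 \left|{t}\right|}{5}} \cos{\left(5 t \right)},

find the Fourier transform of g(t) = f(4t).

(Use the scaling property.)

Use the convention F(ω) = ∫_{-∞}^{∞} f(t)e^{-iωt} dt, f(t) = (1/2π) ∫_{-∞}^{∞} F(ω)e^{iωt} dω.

F[g](ω) = \frac{760 \left(25 \omega^{2} + 15776\right)}{625 \omega^{4} - 211200 \omega^{2} + 248882176}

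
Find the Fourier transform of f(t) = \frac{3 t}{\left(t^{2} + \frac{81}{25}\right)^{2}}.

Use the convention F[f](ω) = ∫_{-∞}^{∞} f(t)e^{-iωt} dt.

F(ω) = - \frac{5 i \pi \omega e^{- \frac{9 \left|{\omega}\right|}{5}}}{6}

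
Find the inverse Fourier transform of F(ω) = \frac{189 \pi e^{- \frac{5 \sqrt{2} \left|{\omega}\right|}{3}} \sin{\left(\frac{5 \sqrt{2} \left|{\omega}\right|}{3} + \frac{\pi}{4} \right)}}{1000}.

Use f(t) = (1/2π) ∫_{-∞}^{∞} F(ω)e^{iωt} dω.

f(t) = \frac{7}{t^{4} + \frac{10000}{81}}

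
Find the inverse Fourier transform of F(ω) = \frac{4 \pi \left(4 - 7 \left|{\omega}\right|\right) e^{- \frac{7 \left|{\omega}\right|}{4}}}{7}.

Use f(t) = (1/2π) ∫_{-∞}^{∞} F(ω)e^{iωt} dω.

f(t) = \frac{8 t^{2}}{\left(t^{2} + \frac{49}{16}\right)^{2}}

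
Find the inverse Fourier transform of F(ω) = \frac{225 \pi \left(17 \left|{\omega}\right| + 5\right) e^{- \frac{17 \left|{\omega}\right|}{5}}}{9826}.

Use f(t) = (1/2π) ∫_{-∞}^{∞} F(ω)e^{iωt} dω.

f(t) = \frac{9}{\left(t^{2} + \frac{289}{25}\right)^{2}}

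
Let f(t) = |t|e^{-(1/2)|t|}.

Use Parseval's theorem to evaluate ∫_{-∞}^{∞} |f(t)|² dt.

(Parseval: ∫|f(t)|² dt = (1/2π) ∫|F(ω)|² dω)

∫|f(t)|² dt = 4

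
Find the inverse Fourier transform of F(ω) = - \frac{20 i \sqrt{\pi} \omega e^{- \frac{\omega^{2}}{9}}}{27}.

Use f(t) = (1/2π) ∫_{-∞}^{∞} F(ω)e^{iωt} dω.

f(t) = 5 t e^{- \frac{9 t^{2}}{4}}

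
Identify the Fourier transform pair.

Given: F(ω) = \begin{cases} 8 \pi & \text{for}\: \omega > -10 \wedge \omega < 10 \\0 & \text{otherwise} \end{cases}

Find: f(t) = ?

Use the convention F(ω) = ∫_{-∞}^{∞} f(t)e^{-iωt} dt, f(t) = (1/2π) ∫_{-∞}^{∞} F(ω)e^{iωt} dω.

f(t) = \frac{8 \sin{\left(10 t \right)}}{t}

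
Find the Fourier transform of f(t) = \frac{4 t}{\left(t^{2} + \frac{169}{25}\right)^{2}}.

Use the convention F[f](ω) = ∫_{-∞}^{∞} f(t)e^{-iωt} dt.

F(ω) = - \frac{10 i \pi \omega e^{- \frac{13 \left|{\omega}\right|}{5}}}{13}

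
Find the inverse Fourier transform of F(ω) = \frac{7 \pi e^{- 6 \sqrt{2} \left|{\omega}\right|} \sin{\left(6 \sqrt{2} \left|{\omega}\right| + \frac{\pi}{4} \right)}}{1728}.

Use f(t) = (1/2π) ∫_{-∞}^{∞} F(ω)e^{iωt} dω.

f(t) = \frac{7}{t^{4} + 20736}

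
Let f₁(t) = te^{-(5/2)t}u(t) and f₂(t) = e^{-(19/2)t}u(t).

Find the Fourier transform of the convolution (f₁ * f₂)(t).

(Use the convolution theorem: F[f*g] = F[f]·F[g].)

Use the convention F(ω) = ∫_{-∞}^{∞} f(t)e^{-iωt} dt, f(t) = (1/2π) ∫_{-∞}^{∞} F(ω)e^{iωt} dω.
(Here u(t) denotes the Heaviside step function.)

F[f₁*f₂](ω) = \frac{8}{\left(2 i \omega + 5\right)^{2} \left(2 i \omega + 19\right)}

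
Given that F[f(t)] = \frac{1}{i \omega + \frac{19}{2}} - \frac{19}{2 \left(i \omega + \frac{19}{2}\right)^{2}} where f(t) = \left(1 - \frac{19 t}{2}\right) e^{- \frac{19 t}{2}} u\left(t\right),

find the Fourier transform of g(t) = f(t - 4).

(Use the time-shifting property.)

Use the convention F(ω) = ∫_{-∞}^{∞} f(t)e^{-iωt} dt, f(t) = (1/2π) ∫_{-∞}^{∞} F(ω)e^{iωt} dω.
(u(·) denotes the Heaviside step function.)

F[g](ω) = \frac{4 i \omega e^{- 4 i \omega}}{- 4 \omega^{2} + 76 i \omega + 361}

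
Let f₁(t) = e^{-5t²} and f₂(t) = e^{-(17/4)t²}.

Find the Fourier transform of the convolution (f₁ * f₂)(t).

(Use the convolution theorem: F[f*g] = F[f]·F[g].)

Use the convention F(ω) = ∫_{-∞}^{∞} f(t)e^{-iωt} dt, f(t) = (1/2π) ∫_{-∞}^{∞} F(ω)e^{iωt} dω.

F[f₁*f₂](ω) = \frac{2 \sqrt{85} \pi e^{- \frac{37 \omega^{2}}{340}}}{85}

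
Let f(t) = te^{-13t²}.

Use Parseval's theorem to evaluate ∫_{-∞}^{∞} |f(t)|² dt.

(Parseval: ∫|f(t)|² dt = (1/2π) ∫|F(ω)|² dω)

∫|f(t)|² dt = \frac{\sqrt{26} \sqrt{\pi}}{1352}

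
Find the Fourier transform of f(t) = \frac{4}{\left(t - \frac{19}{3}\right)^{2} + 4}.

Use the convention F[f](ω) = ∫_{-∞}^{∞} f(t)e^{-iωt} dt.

F(ω) = 2 \pi e^{- \frac{19 i \omega}{3} - 2 \left|{\omega}\right|}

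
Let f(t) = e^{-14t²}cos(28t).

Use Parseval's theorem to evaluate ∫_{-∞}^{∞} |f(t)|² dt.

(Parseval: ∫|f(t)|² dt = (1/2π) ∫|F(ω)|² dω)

∫|f(t)|² dt = \frac{\sqrt{7} \sqrt{\pi} \left(1 + e^{28}\right)}{28 e^{28}}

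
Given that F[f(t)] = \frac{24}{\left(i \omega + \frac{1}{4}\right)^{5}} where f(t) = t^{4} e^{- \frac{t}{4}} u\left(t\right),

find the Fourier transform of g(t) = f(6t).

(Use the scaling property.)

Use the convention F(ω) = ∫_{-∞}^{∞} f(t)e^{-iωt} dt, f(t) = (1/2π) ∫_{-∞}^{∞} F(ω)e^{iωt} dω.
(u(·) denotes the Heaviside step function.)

F[g](ω) = \frac{995328}{\left(2 i \omega + 3\right)^{5}}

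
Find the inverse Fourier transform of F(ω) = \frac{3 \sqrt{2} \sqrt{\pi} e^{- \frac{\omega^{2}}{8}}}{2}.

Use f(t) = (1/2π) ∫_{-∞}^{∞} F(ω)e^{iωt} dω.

f(t) = 3 e^{- 2 t^{2}}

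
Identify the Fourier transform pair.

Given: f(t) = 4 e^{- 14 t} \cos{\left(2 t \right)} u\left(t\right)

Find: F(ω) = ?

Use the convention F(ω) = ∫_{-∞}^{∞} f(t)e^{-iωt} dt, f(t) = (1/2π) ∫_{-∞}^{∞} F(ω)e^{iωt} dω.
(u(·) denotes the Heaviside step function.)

F(ω) = \frac{4 \left(i \omega + 14\right)}{\left(i \omega + 14\right)^{2} + 4}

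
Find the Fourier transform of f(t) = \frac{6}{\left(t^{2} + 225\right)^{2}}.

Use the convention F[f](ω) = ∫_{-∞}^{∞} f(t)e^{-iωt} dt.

F(ω) = \frac{\pi \left(15 \left|{\omega}\right| + 1\right) e^{- 15 \left|{\omega}\right|}}{1125}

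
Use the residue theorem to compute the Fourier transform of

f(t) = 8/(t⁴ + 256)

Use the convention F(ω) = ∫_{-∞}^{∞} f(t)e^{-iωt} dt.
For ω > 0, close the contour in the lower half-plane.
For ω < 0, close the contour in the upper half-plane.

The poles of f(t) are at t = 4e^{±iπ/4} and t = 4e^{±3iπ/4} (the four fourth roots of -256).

Let g(z) = f(z)e^{-iωz}; for large |z| the factor e^{-iωz} decays in the lower half-plane when ω > 0 and in the upper half-plane when ω < 0.

Case ω > 0 (lower half-plane, clockwise contour ⇒ F(ω) = -2πi·ΣRes):
  Res_{z = - 2 \sqrt{2} - 2 \sqrt{2} i} g(z) = \frac{\sqrt{2} i \left(1 - i\right) e^{2 \sqrt{2} \omega \left(-1 + i\right)}}{64}
  Res_{z = 2 \sqrt{2} - 2 \sqrt{2} i} g(z) = \frac{\sqrt{2} i \left(1 + i\right) e^{- 2 \sqrt{2} \omega \left(1 + i\right)}}{64}
  F(ω) = -2πi·ΣRes = \frac{\sqrt{2} \pi \left(1 - i\right) \left(e^{4 \sqrt{2} i \omega} + i\right) e^{- 2 \sqrt{2} \omega \left(1 + i\right)}}{32} = \frac{\pi e^{- 2 \sqrt{2} \omega} \sin{\left(2 \sqrt{2} \omega + \frac{\pi}{4} \right)}}{8}

Case ω < 0 (upper half-plane, counterclockwise contour ⇒ F(ω) = +2πi·ΣRes):
  Res_{z = 2 \sqrt{2} + 2 \sqrt{2} i} g(z) = \frac{\sqrt{2} i \left(-1 + i\right) e^{2 \sqrt{2} \omega \left(1 - i\right)}}{64}
  Res_{z = - 2 \sqrt{2} + 2 \sqrt{2} i} g(z) = \frac{\sqrt{2} \left(1 - i\right) e^{2 \sqrt{2} \omega \left(1 + i\right)}}{64}
  F(ω) = 2πi·ΣRes = - \frac{\sqrt{2} i \pi \left(i \left(1 - i\right) e^{2 \sqrt{2} \omega \left(1 - i\right)} - \left(1 - i\right) e^{2 \sqrt{2} \omega \left(1 + i\right)}\right)}{32} = \frac{\pi e^{2 \sqrt{2} \omega} \cos{\left(2 \sqrt{2} \omega + \frac{\pi}{4} \right)}}{8}

Both cases combine into a single formula in |ω|:

F(ω) = \frac{\pi e^{- 2 \sqrt{2} \left|{\omega}\right|} \sin{\left(2 \sqrt{2} \left|{\omega}\right| + \frac{\pi}{4} \right)}}{8}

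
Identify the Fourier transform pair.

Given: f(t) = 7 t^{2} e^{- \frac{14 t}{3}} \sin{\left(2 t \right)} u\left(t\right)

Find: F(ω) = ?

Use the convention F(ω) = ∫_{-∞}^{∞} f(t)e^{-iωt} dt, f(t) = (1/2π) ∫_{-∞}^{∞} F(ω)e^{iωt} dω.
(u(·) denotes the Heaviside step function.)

F(ω) = \frac{6804 \left(\left(3 i \omega + 14\right)^{2} - 12\right)}{\left(\left(3 i \omega + 14\right)^{2} + 36\right)^{3}}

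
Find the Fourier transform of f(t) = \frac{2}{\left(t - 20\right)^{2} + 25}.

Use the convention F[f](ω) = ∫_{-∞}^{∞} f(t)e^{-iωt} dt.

F(ω) = \frac{2 \pi e^{- 20 i \omega - 5 \left|{\omega}\right|}}{5}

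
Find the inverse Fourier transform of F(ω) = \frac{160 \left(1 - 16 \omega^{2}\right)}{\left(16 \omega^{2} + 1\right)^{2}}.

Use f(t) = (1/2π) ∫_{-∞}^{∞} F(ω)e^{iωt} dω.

f(t) = 5 e^{- \frac{\left|{t}\right|}{4}} \left|{t}\right|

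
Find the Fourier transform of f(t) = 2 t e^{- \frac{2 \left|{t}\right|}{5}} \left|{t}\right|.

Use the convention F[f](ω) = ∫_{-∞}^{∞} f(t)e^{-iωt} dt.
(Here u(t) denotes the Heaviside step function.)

F(ω) = \frac{5000 i \omega \left(25 \omega^{2} - 12\right)}{\left(25 \omega^{2} + 4\right)^{3}}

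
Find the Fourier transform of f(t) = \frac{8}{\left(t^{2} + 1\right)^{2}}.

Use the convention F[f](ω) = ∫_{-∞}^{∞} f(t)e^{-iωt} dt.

F(ω) = 4 \pi \left(\left|{\omega}\right| + 1\right) e^{- \left|{\omega}\right|}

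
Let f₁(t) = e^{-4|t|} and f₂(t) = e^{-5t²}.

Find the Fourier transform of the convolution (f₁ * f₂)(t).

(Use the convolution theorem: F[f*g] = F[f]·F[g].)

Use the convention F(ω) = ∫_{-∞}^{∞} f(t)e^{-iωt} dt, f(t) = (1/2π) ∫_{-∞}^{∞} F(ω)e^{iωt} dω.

F[f₁*f₂](ω) = \frac{8 \sqrt{5} \sqrt{\pi} e^{- \frac{\omega^{2}}{20}}}{5 \left(\omega^{2} + 16\right)}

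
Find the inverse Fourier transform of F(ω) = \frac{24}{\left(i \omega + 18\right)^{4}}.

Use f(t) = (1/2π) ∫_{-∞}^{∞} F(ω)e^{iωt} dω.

f(t) = 4 t^{3} e^{- 18 t} u\left(t\right)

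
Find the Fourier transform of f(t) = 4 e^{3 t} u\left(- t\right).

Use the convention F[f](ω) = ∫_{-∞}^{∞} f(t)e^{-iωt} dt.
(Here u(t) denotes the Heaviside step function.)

F(ω) = - \frac{4}{i \omega - 3}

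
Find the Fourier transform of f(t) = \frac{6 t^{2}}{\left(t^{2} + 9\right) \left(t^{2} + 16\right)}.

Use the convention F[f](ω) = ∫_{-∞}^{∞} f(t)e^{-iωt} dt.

F(ω) = \frac{6 \pi \left(4 - 3 e^{\left|{\omega}\right|}\right) e^{- 4 \left|{\omega}\right|}}{7}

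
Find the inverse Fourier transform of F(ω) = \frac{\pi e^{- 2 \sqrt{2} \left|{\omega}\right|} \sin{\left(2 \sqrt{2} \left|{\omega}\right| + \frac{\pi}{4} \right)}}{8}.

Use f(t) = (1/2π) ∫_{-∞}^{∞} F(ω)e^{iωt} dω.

f(t) = \frac{8}{t^{4} + 256}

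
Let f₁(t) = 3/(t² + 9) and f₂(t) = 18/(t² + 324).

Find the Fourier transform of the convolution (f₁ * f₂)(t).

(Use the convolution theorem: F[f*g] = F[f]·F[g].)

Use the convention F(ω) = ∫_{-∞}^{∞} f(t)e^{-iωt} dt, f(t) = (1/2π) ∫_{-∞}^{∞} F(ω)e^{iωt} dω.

F[f₁*f₂](ω) = \pi^{2} e^{- 21 \left|{\omega}\right|}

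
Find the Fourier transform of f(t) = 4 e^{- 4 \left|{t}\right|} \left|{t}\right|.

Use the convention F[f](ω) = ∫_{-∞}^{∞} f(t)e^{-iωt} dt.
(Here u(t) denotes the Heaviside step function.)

F(ω) = \frac{8 \left(16 - \omega^{2}\right)}{\left(\omega^{2} + 16\right)^{2}}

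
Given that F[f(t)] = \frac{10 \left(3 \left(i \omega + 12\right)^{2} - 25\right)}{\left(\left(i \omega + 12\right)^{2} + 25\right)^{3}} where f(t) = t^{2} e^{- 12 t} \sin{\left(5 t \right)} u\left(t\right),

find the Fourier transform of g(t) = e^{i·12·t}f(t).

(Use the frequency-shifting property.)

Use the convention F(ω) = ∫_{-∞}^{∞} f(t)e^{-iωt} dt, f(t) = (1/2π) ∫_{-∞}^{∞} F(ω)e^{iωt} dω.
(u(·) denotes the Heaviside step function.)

F[g](ω) = \frac{10 \left(3 \left(i \left(\omega - 12\right) + 12\right)^{2} - 25\right)}{\left(\left(i \left(\omega - 12\right) + 12\right)^{2} + 25\right)^{3}}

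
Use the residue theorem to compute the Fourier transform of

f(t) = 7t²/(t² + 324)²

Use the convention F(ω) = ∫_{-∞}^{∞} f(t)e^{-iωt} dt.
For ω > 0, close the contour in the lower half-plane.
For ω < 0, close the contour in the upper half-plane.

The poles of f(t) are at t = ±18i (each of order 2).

Let g(z) = f(z)e^{-iωz}; for large |z| the factor e^{-iωz} decays in the lower half-plane when ω > 0 and in the upper half-plane when ω < 0.

Case ω > 0 (lower half-plane, clockwise contour ⇒ F(ω) = -2πi·ΣRes):
  Res_{z = - 18 i} g(z) = \frac{7 i \left(1 - 18 \omega\right) e^{- 18 \omega}}{72} (pole of order 2)
  F(ω) = -2πi·ΣRes = \frac{7 \pi \left(1 - 18 \omega\right) e^{- 18 \omega}}{36}

Case ω < 0 (upper half-plane, counterclockwise contour ⇒ F(ω) = +2πi·ΣRes):
  Res_{z = 18 i} g(z) = \frac{7 i \left(- 18 \omega - 1\right) e^{18 \omega}}{72} (pole of order 2)
  F(ω) = 2πi·ΣRes = \frac{7 \pi \left(18 \omega + 1\right) e^{18 \omega}}{36}

Both cases combine into a single formula in |ω|:

F(ω) = \frac{7 \pi \left(1 - 18 \left|{\omega}\right|\right) e^{- 18 \left|{\omega}\right|}}{36}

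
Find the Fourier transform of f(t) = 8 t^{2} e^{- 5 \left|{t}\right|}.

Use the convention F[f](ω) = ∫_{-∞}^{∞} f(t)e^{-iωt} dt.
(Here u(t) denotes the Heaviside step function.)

F(ω) = \frac{160 \left(25 - 3 \omega^{2}\right)}{\left(\omega^{2} + 25\right)^{3}}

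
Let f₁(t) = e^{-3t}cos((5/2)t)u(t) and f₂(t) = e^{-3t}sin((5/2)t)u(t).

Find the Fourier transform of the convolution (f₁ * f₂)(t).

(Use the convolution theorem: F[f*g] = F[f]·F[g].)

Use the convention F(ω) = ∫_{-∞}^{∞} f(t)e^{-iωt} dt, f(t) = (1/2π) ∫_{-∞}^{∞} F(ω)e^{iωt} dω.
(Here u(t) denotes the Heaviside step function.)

F[f₁*f₂](ω) = \frac{40 \left(i \omega + 3\right)}{\left(4 \left(i \omega + 3\right)^{2} + 25\right)^{2}}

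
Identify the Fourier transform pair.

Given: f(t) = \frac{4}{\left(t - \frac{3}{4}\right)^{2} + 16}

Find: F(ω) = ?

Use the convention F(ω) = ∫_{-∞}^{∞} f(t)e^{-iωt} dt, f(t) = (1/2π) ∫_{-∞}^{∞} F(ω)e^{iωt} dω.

F(ω) = \pi e^{- \frac{3 i \omega}{4} - 4 \left|{\omega}\right|}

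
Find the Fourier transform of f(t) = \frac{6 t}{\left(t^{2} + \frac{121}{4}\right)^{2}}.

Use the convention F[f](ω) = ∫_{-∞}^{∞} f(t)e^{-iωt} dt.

F(ω) = - \frac{6 i \pi \omega e^{- \frac{11 \left|{\omega}\right|}{2}}}{11}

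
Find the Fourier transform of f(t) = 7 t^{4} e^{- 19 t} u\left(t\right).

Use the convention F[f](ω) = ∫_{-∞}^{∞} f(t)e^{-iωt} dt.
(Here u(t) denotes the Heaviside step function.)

F(ω) = \frac{168}{\left(i \omega + 19\right)^{5}}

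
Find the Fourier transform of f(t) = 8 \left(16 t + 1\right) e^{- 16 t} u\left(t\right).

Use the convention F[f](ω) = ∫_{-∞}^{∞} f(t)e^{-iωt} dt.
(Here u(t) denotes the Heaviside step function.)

F(ω) = \frac{8 \left(- i \omega - 32\right)}{\omega^{2} - 32 i \omega - 256}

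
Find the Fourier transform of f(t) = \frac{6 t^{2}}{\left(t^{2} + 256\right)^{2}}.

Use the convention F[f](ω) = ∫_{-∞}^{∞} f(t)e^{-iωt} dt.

F(ω) = \frac{3 \pi \left(1 - 16 \left|{\omega}\right|\right) e^{- 16 \left|{\omega}\right|}}{16}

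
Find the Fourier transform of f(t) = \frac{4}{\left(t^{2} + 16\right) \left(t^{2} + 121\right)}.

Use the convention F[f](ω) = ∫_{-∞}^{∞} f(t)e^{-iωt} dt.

F(ω) = \frac{\pi \left(11 e^{7 \left|{\omega}\right|} - 4\right) e^{- 11 \left|{\omega}\right|}}{1155}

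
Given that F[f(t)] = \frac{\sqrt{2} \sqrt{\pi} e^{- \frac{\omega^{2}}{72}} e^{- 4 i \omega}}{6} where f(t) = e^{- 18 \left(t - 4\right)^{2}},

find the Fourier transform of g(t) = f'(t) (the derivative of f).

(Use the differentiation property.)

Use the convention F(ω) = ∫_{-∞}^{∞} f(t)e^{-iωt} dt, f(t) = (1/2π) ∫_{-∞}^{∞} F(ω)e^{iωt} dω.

F[g](ω) = \frac{\sqrt{2} i \sqrt{\pi} \omega e^{- \frac{\omega \left(\omega + 288 i\right)}{72}}}{6}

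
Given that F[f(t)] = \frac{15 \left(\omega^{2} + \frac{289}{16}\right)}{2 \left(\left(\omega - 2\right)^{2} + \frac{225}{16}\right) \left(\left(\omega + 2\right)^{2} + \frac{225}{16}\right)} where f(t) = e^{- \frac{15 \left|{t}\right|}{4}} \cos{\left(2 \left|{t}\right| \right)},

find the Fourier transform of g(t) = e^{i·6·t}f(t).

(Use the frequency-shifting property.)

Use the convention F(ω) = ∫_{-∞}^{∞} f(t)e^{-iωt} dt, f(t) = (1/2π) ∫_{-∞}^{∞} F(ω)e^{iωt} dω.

F[g](ω) = \frac{120 \left(16 \left(\omega - 6\right)^{2} + 289\right)}{\left(16 \left(\omega - 8\right)^{2} + 225\right) \left(16 \left(\omega - 4\right)^{2} + 225\right)}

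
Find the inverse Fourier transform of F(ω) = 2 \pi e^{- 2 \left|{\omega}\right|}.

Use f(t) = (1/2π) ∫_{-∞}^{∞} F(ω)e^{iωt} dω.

f(t) = \frac{4}{t^{2} + 4}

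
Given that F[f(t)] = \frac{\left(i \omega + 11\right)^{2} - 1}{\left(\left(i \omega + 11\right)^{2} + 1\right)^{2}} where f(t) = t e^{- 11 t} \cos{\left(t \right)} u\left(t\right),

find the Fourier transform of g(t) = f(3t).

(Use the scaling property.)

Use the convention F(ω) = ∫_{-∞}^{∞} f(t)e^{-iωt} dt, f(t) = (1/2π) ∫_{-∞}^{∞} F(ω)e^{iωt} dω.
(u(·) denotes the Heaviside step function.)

F[g](ω) = \frac{3 \left(\left(i \omega + 33\right)^{2} - 9\right)}{\left(\left(i \omega + 33\right)^{2} + 9\right)^{2}}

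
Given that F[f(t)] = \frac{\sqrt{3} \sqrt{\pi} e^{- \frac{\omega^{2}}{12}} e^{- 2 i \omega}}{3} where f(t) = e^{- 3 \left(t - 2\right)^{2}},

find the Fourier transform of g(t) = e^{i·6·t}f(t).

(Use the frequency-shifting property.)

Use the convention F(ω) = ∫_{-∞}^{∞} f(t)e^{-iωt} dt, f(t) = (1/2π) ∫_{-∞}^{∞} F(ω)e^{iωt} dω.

F[g](ω) = \frac{\sqrt{3} \sqrt{\pi} e^{- \frac{\left(\omega - 6\right) \left(\omega - 6 + 24 i\right)}{12}}}{3}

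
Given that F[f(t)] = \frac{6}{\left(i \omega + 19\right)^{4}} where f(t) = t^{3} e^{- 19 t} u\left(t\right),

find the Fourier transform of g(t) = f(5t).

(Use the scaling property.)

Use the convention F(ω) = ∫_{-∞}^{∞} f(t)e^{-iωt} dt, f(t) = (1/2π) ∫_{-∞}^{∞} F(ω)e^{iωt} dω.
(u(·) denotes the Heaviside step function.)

F[g](ω) = \frac{750}{\left(i \omega + 95\right)^{4}}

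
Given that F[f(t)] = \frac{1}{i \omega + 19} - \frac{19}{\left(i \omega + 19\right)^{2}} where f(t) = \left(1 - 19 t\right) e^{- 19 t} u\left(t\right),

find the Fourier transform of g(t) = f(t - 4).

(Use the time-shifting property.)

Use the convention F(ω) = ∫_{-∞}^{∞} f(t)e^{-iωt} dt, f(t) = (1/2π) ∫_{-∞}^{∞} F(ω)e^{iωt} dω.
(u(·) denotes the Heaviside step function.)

F[g](ω) = \frac{i \omega e^{- 4 i \omega}}{- \omega^{2} + 38 i \omega + 361}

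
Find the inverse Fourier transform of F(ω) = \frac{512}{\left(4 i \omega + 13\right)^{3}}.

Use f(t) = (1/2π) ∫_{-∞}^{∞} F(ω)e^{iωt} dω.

f(t) = 4 t^{2} e^{- \frac{13 t}{4}} u\left(t\right)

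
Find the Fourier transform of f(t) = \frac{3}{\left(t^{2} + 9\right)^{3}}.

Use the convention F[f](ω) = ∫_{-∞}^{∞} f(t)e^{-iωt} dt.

F(ω) = \frac{\pi \left(3 \omega^{2} + 3 \left|{\omega}\right| + 1\right) e^{- 3 \left|{\omega}\right|}}{216}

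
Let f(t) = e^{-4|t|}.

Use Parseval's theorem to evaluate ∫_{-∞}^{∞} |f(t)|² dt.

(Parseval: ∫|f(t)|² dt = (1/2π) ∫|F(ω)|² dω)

∫|f(t)|² dt = \frac{1}{4}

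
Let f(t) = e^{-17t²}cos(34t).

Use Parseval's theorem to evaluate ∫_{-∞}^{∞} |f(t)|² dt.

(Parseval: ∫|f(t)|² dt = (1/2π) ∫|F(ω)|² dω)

∫|f(t)|² dt = \frac{\sqrt{34} \sqrt{\pi} \left(1 + e^{34}\right)}{68 e^{34}}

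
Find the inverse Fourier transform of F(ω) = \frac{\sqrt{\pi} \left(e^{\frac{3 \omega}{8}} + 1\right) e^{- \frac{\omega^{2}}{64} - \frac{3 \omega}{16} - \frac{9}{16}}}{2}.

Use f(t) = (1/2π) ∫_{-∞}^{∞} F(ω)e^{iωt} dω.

f(t) = 4 e^{- 16 t^{2}} \cos{\left(6 t \right)}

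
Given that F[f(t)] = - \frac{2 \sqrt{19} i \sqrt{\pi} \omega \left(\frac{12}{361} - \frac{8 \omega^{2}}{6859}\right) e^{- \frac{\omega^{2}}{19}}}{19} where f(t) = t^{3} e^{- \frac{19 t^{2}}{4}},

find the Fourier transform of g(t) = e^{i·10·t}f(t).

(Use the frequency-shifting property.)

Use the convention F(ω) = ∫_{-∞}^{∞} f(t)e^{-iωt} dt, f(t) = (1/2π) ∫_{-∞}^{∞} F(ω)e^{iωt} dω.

F[g](ω) = \frac{8 \sqrt{19} i \sqrt{\pi} \left(\omega - 10\right) \left(2 \left(\omega - 10\right)^{2} - 57\right) e^{- \frac{\left(\omega - 10\right)^{2}}{19}}}{130321}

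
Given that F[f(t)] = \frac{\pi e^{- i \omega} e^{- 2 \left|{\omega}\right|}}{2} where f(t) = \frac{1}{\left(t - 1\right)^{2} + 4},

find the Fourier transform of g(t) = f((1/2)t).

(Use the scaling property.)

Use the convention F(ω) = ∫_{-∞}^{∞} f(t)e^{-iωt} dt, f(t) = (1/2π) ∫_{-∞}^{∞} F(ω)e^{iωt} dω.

F[g](ω) = \pi e^{- 2 i \omega - 4 \left|{\omega}\right|}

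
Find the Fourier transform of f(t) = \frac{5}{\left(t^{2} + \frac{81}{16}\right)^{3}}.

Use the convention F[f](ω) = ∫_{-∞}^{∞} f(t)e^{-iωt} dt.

F(ω) = \frac{40 \pi \left(27 \omega^{2} + 36 \left|{\omega}\right| + 16\right) e^{- \frac{9 \left|{\omega}\right|}{4}}}{19683}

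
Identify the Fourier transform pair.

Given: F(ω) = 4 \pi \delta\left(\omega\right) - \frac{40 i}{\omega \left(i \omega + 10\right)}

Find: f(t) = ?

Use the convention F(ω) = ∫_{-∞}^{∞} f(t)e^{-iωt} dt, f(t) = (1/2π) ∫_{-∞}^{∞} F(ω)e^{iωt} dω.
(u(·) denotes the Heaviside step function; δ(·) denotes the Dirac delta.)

f(t) = 4 \left(1 - e^{- 10 t}\right) u\left(t\right)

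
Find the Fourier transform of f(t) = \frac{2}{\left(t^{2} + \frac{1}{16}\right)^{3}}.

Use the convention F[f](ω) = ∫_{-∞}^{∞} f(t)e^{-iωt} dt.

F(ω) = 16 \pi \left(\omega^{2} + 12 \left|{\omega}\right| + 48\right) e^{- \frac{\left|{\omega}\right|}{4}}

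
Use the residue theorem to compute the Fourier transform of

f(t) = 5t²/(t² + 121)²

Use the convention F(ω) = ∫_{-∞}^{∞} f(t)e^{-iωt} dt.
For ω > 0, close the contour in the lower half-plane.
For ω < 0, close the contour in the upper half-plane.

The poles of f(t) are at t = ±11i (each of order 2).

Let g(z) = f(z)e^{-iωz}; for large |z| the factor e^{-iωz} decays in the lower half-plane when ω > 0 and in the upper half-plane when ω < 0.

Case ω > 0 (lower half-plane, clockwise contour ⇒ F(ω) = -2πi·ΣRes):
  Res_{z = - 11 i} g(z) = \frac{5 i \left(1 - 11 \omega\right) e^{- 11 \omega}}{44} (pole of order 2)
  F(ω) = -2πi·ΣRes = \frac{5 \pi \left(1 - 11 \omega\right) e^{- 11 \omega}}{22}

Case ω < 0 (upper half-plane, counterclockwise contour ⇒ F(ω) = +2πi·ΣRes):
  Res_{z = 11 i} g(z) = \frac{5 i \left(- 11 \omega - 1\right) e^{11 \omega}}{44} (pole of order 2)
  F(ω) = 2πi·ΣRes = \frac{5 \pi \left(11 \omega + 1\right) e^{11 \omega}}{22}

Both cases combine into a single formula in |ω|:

F(ω) = \frac{5 \pi \left(1 - 11 \left|{\omega}\right|\right) e^{- 11 \left|{\omega}\right|}}{22}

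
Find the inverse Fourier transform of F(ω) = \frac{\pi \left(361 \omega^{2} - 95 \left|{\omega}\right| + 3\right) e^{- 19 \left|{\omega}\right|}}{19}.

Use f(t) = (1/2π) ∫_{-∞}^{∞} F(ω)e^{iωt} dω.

f(t) = \frac{8 t^{4}}{\left(t^{2} + 361\right)^{3}}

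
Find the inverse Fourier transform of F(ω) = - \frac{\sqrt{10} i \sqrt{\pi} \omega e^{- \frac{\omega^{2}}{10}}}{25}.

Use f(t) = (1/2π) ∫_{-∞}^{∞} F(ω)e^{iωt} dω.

f(t) = t e^{- \frac{5 t^{2}}{2}}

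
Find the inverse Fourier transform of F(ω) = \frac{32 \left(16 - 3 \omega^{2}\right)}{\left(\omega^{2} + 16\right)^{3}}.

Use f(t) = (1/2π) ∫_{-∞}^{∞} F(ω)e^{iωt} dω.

f(t) = 2 t^{2} e^{- 4 \left|{t}\right|}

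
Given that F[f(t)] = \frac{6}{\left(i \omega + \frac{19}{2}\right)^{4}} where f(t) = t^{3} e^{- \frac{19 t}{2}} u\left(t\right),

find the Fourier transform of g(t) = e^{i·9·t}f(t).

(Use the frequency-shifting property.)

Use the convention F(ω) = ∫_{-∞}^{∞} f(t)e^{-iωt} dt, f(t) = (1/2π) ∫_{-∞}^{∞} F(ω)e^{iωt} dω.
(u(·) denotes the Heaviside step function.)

F[g](ω) = \frac{96}{\left(2 i \left(\omega - 9\right) + 19\right)^{4}}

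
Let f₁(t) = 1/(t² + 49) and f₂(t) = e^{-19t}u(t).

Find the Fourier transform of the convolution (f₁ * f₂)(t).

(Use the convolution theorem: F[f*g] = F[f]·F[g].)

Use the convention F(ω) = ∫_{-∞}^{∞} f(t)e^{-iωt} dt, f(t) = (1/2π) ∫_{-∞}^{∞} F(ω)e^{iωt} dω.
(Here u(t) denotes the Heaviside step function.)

F[f₁*f₂](ω) = \frac{\pi e^{- 7 \left|{\omega}\right|}}{7 \left(i \omega + 19\right)}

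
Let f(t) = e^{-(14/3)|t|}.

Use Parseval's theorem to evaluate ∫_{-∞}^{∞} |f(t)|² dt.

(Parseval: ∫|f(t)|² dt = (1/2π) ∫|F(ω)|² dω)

∫|f(t)|² dt = \frac{3}{14}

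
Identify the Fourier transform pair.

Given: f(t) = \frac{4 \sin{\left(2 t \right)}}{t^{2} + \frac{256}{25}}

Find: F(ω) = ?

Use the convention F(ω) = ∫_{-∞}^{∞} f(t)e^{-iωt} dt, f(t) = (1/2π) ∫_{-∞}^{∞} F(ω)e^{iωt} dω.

F(ω) = \frac{5 i \pi e^{- \frac{16 \left|{\omega + 2}\right|}{5}}}{8} - \frac{5 i \pi e^{- \frac{16 \left|{\omega - 2}\right|}{5}}}{8}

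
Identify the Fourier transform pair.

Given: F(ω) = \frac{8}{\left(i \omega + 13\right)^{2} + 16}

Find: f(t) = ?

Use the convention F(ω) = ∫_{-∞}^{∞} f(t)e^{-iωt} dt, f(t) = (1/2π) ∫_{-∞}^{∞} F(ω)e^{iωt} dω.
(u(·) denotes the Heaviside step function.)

f(t) = 2 e^{- 13 t} \sin{\left(4 t \right)} u\left(t\right)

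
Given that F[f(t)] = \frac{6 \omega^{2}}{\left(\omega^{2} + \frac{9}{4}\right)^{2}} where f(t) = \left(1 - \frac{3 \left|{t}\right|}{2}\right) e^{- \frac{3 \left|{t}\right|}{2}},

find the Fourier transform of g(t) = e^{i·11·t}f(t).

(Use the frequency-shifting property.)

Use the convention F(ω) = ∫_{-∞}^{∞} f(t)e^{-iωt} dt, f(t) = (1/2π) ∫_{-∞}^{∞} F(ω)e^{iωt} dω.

F[g](ω) = \frac{96 \left(\omega - 11\right)^{2}}{\left(4 \left(\omega - 11\right)^{2} + 9\right)^{2}}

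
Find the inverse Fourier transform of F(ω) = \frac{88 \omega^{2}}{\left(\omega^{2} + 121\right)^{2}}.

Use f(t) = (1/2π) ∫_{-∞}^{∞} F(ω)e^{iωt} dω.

f(t) = 2 \left(1 - 11 \left|{t}\right|\right) e^{- 11 \left|{t}\right|}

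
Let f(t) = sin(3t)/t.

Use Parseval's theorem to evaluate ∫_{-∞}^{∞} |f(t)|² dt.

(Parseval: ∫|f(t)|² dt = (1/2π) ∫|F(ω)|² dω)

∫|f(t)|² dt = 3 \pi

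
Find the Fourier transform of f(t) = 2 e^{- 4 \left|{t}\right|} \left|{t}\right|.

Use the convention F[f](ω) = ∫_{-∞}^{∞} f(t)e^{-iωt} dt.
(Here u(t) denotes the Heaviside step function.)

F(ω) = \frac{4 \left(16 - \omega^{2}\right)}{\left(\omega^{2} + 16\right)^{2}}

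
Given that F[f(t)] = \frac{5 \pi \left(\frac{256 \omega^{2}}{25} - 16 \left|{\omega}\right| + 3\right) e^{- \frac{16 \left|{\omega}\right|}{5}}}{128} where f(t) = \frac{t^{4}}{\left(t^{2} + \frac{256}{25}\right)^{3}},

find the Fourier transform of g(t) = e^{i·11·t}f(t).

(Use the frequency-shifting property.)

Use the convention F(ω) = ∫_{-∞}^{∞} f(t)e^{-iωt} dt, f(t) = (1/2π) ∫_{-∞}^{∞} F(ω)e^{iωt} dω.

F[g](ω) = \frac{\pi \left(256 \left(\omega - 11\right)^{2} - 400 \left|{\omega - 11}\right| + 75\right) e^{- \frac{16 \left|{\omega - 11}\right|}{5}}}{640}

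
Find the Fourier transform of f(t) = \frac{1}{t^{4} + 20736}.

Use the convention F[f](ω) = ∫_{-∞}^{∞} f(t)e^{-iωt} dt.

F(ω) = \frac{\pi e^{- 6 \sqrt{2} \left|{\omega}\right|} \sin{\left(6 \sqrt{2} \left|{\omega}\right| + \frac{\pi}{4} \right)}}{1728}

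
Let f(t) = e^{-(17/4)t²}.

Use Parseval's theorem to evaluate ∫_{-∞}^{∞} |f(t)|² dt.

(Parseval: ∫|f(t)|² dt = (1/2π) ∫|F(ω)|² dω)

∫|f(t)|² dt = \frac{\sqrt{34} \sqrt{\pi}}{17}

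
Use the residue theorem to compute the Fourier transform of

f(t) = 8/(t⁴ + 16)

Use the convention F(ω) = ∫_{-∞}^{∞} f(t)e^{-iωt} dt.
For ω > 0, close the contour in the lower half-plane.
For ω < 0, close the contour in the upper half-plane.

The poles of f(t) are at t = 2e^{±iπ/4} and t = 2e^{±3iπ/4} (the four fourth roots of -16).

Let g(z) = f(z)e^{-iωz}; for large |z| the factor e^{-iωz} decays in the lower half-plane when ω > 0 and in the upper half-plane when ω < 0.

Case ω > 0 (lower half-plane, clockwise contour ⇒ F(ω) = -2πi·ΣRes):
  Res_{z = - \sqrt{2} - \sqrt{2} i} g(z) = \frac{\sqrt{2} i \left(1 - i\right) e^{\sqrt{2} \omega \left(-1 + i\right)}}{8}
  Res_{z = \sqrt{2} - \sqrt{2} i} g(z) = \frac{\sqrt{2} i \left(1 + i\right) e^{- \sqrt{2} \omega \left(1 + i\right)}}{8}
  F(ω) = -2πi·ΣRes = \frac{\sqrt{2} \pi \left(1 - i\right) \left(e^{2 \sqrt{2} i \omega} + i\right) e^{- \sqrt{2} \omega \left(1 + i\right)}}{4} = \pi e^{- \sqrt{2} \omega} \sin{\left(\sqrt{2} \omega + \frac{\pi}{4} \right)}

Case ω < 0 (upper half-plane, counterclockwise contour ⇒ F(ω) = +2πi·ΣRes):
  Res_{z = \sqrt{2} + \sqrt{2} i} g(z) = \frac{\sqrt{2} i \left(-1 + i\right) e^{\sqrt{2} \omega \left(1 - i\right)}}{8}
  Res_{z = - \sqrt{2} + \sqrt{2} i} g(z) = \frac{\sqrt{2} \left(1 - i\right) e^{\sqrt{2} \omega \left(1 + i\right)}}{8}
  F(ω) = 2πi·ΣRes = - \frac{\sqrt{2} i \pi \left(i \left(1 - i\right) e^{\sqrt{2} \omega \left(1 - i\right)} - \left(1 - i\right) e^{\sqrt{2} \omega \left(1 + i\right)}\right)}{4} = \pi e^{\sqrt{2} \omega} \cos{\left(\sqrt{2} \omega + \frac{\pi}{4} \right)}

Both cases combine into a single formula in |ω|:

F(ω) = \pi e^{- \sqrt{2} \left|{\omega}\right|} \sin{\left(\sqrt{2} \left|{\omega}\right| + \frac{\pi}{4} \right)}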